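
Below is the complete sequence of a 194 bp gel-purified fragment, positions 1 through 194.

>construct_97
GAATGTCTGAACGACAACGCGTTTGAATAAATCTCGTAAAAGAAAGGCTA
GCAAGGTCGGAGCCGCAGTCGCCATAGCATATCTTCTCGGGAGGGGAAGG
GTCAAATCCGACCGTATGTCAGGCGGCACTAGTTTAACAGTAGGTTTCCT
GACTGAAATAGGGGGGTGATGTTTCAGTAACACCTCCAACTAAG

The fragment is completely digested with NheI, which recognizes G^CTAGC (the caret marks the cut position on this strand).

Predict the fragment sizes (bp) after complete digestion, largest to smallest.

147, 47 bp

The NheI site (GCTAGC) starts at position 47.
NheI cuts after the first base of each site, so after position 47.
Linear molecule, 1 cut → 2 fragments:
  1–47 → 47 bp
  48–194 → 147 bp
Sorted largest to smallest: 147, 47 bp.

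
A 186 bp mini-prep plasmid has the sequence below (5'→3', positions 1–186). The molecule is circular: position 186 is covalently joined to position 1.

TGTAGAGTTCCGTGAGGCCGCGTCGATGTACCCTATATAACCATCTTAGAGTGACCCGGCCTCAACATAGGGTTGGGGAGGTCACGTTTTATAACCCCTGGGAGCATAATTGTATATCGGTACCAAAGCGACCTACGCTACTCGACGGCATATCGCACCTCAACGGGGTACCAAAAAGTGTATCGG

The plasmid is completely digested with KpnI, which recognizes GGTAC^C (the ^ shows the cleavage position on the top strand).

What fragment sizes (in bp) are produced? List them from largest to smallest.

KpnI sites (GGTACC) start at positions 119, 167.
KpnI cuts after base 5 of each site (before the last base), so after positions 123, 171.
Circular molecule, 2 cuts → 2 fragments:
  124–171 → 48 bp
  172–186 then 1–123 → 15 + 123 = 138 bp
Sorted largest to smallest: 138, 48 bp.

138, 48 bp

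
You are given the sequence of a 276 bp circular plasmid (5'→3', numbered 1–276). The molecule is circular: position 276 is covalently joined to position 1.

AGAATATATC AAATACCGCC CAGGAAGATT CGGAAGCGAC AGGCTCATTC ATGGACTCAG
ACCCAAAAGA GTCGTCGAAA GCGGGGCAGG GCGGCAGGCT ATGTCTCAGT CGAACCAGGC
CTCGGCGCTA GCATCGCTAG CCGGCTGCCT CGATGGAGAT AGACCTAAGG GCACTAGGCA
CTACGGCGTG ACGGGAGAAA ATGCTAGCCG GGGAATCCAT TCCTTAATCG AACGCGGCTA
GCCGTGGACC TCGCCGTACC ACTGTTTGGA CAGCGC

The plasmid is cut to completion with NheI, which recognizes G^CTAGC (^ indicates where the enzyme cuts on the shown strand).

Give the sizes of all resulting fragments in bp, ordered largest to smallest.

166, 67, 34, 9 bp

NheI sites (GCTAGC) start at positions 127, 136, 203, 237.
NheI cuts after the first base of each site, so after positions 127, 136, 203, 237.
Circular molecule, 4 cuts → 4 fragments:
  128–136 → 9 bp
  137–203 → 67 bp
  204–237 → 34 bp
  238–276 then 1–127 → 39 + 127 = 166 bp
Sorted largest to smallest: 166, 67, 34, 9 bp.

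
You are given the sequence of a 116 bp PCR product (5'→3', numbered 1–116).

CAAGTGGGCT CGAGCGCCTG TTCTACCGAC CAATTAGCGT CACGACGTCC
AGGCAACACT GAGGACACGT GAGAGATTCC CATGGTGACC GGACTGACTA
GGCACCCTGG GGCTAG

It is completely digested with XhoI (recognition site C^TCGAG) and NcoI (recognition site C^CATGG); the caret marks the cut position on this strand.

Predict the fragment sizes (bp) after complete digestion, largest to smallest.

The XhoI site (CTCGAG) starts at position 9.
XhoI cuts after the first base of each site, so after position 9.
The NcoI site (CCATGG) starts at position 80.
NcoI cuts after the first base of each site, so after position 80.
Combined cut positions: 9, 80.
Linear molecule, 2 cuts → 3 fragments:
  1–9 → 9 bp
  10–80 → 71 bp
  81–116 → 36 bp
Sorted largest to smallest: 71, 36, 9 bp.

71, 36, 9 bp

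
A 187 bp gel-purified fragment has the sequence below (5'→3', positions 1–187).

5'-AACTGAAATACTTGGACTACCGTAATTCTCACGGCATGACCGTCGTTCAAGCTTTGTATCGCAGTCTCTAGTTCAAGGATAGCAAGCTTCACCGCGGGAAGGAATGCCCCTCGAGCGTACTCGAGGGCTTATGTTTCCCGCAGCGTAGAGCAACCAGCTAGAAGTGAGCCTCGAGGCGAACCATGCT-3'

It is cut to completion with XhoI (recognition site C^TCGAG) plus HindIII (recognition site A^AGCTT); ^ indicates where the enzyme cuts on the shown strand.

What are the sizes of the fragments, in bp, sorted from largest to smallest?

50, 49, 35, 26, 17, 10 bp

XhoI sites (CTCGAG) start at positions 110, 120, 170.
XhoI cuts after the first base of each site, so after positions 110, 120, 170.
HindIII sites (AAGCTT) start at positions 49, 84.
HindIII cuts after the first base of each site, so after positions 49, 84.
Combined cut positions: 49, 84, 110, 120, 170.
Linear molecule, 5 cuts → 6 fragments:
  1–49 → 49 bp
  50–84 → 35 bp
  85–110 → 26 bp
  111–120 → 10 bp
  121–170 → 50 bp
  171–187 → 17 bp
Sorted largest to smallest: 50, 49, 35, 26, 17, 10 bp.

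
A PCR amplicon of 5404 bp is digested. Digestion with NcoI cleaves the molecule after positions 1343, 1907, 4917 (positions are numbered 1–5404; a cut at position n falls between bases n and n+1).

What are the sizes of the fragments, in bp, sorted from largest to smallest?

Linear molecule, 3 cuts → 4 fragments:
  1343 − 0 = 1343 bp
  1907 − 1343 = 564 bp
  4917 − 1907 = 3010 bp
  5404 − 4917 = 487 bp
Sorted largest to smallest: 3010, 1343, 564, 487 bp.

3010, 1343, 564, 487 bp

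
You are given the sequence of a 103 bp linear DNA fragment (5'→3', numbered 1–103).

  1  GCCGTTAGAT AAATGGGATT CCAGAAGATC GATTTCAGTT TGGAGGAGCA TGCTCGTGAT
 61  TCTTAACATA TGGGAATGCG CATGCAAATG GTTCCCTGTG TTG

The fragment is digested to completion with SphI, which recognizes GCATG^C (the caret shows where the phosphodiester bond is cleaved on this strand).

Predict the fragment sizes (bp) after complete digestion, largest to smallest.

SphI sites (GCATGC) start at positions 48, 80.
SphI cuts after base 5 of each site (before the last base), so after positions 52, 84.
Linear molecule, 2 cuts → 3 fragments:
  1–52 → 52 bp
  53–84 → 32 bp
  85–103 → 19 bp
Sorted largest to smallest: 52, 32, 19 bp.

52, 32, 19 bp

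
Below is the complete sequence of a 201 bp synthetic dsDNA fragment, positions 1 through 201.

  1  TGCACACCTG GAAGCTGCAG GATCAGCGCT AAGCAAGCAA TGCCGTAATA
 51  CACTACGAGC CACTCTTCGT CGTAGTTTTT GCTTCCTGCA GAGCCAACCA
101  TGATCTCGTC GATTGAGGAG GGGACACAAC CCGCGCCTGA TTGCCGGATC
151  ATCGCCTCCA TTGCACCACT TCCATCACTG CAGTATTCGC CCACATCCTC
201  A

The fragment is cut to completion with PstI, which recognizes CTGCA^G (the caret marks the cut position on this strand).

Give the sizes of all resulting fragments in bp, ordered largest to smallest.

92, 71, 19, 19 bp

PstI sites (CTGCAG) start at positions 15, 86, 178.
PstI cuts after base 5 of each site (before the last base), so after positions 19, 90, 182.
Linear molecule, 3 cuts → 4 fragments:
  1–19 → 19 bp
  20–90 → 71 bp
  91–182 → 92 bp
  183–201 → 19 bp
Sorted largest to smallest: 92, 71, 19, 19 bp.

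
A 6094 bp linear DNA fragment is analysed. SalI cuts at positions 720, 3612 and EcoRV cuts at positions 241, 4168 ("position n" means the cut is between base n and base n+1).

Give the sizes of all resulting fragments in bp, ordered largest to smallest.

Combined cut positions (sorted): 241, 720, 3612, 4168.
Linear molecule, 4 cuts → 5 fragments:
  241 − 0 = 241 bp
  720 − 241 = 479 bp
  3612 − 720 = 2892 bp
  4168 − 3612 = 556 bp
  6094 − 4168 = 1926 bp
Sorted largest to smallest: 2892, 1926, 556, 479, 241 bp.

2892, 1926, 556, 479, 241 bp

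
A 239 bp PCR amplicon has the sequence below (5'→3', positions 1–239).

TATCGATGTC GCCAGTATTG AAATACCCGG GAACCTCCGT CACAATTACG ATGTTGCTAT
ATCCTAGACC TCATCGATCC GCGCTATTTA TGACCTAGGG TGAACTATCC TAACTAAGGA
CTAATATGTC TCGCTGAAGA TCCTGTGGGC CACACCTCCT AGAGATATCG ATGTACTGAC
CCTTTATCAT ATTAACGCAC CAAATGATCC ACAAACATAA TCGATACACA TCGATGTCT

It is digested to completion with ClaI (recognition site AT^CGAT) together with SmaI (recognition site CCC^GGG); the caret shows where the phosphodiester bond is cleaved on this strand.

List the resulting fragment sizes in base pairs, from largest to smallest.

94, 53, 46, 25, 10, 8, 3 bp

ClaI sites (ATCGAT) start at positions 2, 73, 167, 220, 230.
ClaI cuts after base 2 of each site, so after positions 3, 74, 168, 221, 231.
The SmaI site (CCCGGG) starts at position 26.
SmaI cuts after base 3 of each site, so after position 28.
Combined cut positions: 3, 28, 74, 168, 221, 231.
Linear molecule, 6 cuts → 7 fragments:
  1–3 → 3 bp
  4–28 → 25 bp
  29–74 → 46 bp
  75–168 → 94 bp
  169–221 → 53 bp
  222–231 → 10 bp
  232–239 → 8 bp
Sorted largest to smallest: 94, 53, 46, 25, 10, 8, 3 bp.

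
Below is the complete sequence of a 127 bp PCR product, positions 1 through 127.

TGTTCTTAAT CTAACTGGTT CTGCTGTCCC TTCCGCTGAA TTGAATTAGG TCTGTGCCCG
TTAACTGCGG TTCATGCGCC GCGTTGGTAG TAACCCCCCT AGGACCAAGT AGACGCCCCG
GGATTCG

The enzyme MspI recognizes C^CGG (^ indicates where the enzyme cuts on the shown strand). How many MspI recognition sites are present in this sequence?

1

CCGG occurs starting at position 118.
MspI cuts at 1 site.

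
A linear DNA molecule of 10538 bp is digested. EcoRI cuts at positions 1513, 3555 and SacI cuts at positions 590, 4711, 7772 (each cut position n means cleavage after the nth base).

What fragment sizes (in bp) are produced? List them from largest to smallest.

Combined cut positions (sorted): 590, 1513, 3555, 4711, 7772.
Linear molecule, 5 cuts → 6 fragments:
  590 − 0 = 590 bp
  1513 − 590 = 923 bp
  3555 − 1513 = 2042 bp
  4711 − 3555 = 1156 bp
  7772 − 4711 = 3061 bp
  10538 − 7772 = 2766 bp
Sorted largest to smallest: 3061, 2766, 2042, 1156, 923, 590 bp.

3061, 2766, 2042, 1156, 923, 590 bp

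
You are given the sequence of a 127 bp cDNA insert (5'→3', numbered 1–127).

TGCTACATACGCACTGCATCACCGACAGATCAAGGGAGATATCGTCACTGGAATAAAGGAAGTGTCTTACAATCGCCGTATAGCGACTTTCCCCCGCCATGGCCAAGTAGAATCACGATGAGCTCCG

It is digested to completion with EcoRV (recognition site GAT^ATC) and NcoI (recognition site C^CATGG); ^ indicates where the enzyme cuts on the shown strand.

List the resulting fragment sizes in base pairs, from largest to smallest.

The EcoRV site (GATATC) starts at position 38.
EcoRV cuts after base 3 of each site, so after position 40.
The NcoI site (CCATGG) starts at position 97.
NcoI cuts after the first base of each site, so after position 97.
Combined cut positions: 40, 97.
Linear molecule, 2 cuts → 3 fragments:
  1–40 → 40 bp
  41–97 → 57 bp
  98–127 → 30 bp
Sorted largest to smallest: 57, 40, 30 bp.

57, 40, 30 bp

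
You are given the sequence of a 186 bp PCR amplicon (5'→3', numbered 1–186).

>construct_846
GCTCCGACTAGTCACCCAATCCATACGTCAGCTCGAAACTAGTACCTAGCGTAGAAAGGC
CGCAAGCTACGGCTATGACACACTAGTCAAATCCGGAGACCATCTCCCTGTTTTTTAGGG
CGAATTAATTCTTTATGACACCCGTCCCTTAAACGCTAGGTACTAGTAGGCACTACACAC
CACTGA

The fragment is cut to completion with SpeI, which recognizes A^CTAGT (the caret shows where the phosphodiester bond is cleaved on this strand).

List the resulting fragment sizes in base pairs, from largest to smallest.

80, 44, 31, 24, 7 bp

SpeI sites (ACTAGT) start at positions 7, 38, 82, 162.
SpeI cuts after the first base of each site, so after positions 7, 38, 82, 162.
Linear molecule, 4 cuts → 5 fragments:
  1–7 → 7 bp
  8–38 → 31 bp
  39–82 → 44 bp
  83–162 → 80 bp
  163–186 → 24 bp
Sorted largest to smallest: 80, 44, 31, 24, 7 bp.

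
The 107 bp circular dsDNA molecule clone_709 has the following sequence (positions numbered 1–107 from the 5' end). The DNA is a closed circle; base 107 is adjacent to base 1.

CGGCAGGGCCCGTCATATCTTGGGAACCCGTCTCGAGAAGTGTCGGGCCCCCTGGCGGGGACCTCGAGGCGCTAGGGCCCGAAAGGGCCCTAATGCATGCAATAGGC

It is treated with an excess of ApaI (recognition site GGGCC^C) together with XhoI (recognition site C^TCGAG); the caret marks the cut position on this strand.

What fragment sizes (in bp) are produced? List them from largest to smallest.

28, 22, 17, 16, 14, 10 bp

ApaI sites (GGGCCC) start at positions 6, 45, 75, 85.
ApaI cuts after base 5 of each site (before the last base), so after positions 10, 49, 79, 89.
XhoI sites (CTCGAG) start at positions 32, 63.
XhoI cuts after the first base of each site, so after positions 32, 63.
Combined cut positions: 10, 32, 49, 63, 79, 89.
Circular molecule, 6 cuts → 6 fragments:
  11–32 → 22 bp
  33–49 → 17 bp
  50–63 → 14 bp
  64–79 → 16 bp
  80–89 → 10 bp
  90–107 then 1–10 → 18 + 10 = 28 bp
Sorted largest to smallest: 28, 22, 17, 16, 14, 10 bp.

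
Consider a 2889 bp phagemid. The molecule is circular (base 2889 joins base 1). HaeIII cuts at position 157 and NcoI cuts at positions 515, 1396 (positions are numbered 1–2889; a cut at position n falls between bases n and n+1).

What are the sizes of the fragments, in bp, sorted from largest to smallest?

1650, 881, 358 bp

Combined cut positions (sorted): 157, 515, 1396.
Circular molecule, 3 cuts → 3 fragments:
  515 − 157 = 358 bp
  1396 − 515 = 881 bp
  wrap: 2889 − 1396 + 157 = 1650 bp
Sorted largest to smallest: 1650, 881, 358 bp.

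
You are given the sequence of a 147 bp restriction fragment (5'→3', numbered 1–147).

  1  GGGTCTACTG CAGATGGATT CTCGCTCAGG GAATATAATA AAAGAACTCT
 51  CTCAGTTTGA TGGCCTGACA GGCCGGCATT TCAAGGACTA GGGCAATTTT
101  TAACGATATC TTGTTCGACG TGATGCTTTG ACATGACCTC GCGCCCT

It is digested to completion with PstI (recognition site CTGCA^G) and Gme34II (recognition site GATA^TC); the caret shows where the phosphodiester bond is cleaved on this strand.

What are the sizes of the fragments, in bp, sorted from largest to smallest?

The PstI site (CTGCAG) starts at position 8.
PstI cuts after base 5 of each site (before the last base), so after position 12.
The Gme34II site (GATATC) starts at position 105.
Gme34II cuts after base 4 of each site, so after position 108.
Combined cut positions: 12, 108.
Linear molecule, 2 cuts → 3 fragments:
  1–12 → 12 bp
  13–108 → 96 bp
  109–147 → 39 bp
Sorted largest to smallest: 96, 39, 12 bp.

96, 39, 12 bp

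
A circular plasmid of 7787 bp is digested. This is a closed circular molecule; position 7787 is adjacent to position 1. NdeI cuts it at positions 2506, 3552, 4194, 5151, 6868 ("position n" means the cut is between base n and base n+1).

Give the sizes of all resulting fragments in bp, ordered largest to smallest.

3425, 1717, 1046, 957, 642 bp

Circular molecule, 5 cuts → 5 fragments:
  3552 − 2506 = 1046 bp
  4194 − 3552 = 642 bp
  5151 − 4194 = 957 bp
  6868 − 5151 = 1717 bp
  wrap: 7787 − 6868 + 2506 = 3425 bp
Sorted largest to smallest: 3425, 1717, 1046, 957, 642 bp.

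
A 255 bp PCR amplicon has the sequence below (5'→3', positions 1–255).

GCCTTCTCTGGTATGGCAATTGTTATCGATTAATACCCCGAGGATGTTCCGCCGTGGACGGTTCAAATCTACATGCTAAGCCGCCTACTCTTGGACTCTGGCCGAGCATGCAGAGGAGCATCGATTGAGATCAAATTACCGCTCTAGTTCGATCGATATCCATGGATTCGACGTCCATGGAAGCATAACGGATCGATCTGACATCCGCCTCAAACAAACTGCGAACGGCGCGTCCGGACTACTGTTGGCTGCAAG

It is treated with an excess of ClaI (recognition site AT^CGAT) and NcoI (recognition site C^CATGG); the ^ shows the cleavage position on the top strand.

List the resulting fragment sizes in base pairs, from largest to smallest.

95, 62, 32, 26, 18, 15, 7 bp

ClaI sites (ATCGAT) start at positions 25, 120, 152, 192.
ClaI cuts after base 2 of each site, so after positions 26, 121, 153, 193.
NcoI sites (CCATGG) start at positions 160, 175.
NcoI cuts after the first base of each site, so after positions 160, 175.
Combined cut positions: 26, 121, 153, 160, 175, 193.
Linear molecule, 6 cuts → 7 fragments:
  1–26 → 26 bp
  27–121 → 95 bp
  122–153 → 32 bp
  154–160 → 7 bp
  161–175 → 15 bp
  176–193 → 18 bp
  194–255 → 62 bp
Sorted largest to smallest: 95, 62, 32, 26, 18, 15, 7 bp.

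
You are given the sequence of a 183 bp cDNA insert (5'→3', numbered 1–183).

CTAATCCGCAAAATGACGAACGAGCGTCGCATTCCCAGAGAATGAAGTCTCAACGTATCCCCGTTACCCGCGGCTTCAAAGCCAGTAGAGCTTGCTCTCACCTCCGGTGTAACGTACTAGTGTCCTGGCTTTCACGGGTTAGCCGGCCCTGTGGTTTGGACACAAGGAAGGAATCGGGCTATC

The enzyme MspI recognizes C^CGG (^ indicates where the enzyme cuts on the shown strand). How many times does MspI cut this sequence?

CCGG occurs starting at positions 104, 143.
MspI cuts at 2 sites.

2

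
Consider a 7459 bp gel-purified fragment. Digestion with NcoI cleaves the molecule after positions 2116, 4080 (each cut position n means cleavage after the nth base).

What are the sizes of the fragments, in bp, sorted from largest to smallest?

3379, 2116, 1964 bp

Linear molecule, 2 cuts → 3 fragments:
  2116 − 0 = 2116 bp
  4080 − 2116 = 1964 bp
  7459 − 4080 = 3379 bp
Sorted largest to smallest: 3379, 2116, 1964 bp.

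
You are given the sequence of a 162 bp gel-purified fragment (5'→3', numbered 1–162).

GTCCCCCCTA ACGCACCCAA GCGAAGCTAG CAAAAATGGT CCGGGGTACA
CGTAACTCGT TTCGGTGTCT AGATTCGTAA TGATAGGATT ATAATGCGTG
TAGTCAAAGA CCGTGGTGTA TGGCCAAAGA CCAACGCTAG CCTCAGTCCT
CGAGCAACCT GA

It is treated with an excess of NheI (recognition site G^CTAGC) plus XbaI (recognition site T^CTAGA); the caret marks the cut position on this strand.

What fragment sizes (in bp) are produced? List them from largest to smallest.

68, 42, 26, 26 bp

NheI sites (GCTAGC) start at positions 26, 136.
NheI cuts after the first base of each site, so after positions 26, 136.
The XbaI site (TCTAGA) starts at position 68.
XbaI cuts after the first base of each site, so after position 68.
Combined cut positions: 26, 68, 136.
Linear molecule, 3 cuts → 4 fragments:
  1–26 → 26 bp
  27–68 → 42 bp
  69–136 → 68 bp
  137–162 → 26 bp
Sorted largest to smallest: 68, 42, 26, 26 bp.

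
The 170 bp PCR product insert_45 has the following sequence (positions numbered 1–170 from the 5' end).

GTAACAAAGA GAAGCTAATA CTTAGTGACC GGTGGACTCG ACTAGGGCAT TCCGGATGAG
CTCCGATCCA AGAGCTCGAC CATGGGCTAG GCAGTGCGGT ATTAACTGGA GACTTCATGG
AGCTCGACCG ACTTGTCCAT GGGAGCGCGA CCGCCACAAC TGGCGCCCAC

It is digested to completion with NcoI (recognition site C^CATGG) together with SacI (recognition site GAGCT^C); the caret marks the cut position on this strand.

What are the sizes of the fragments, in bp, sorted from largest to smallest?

NcoI sites (CCATGG) start at positions 80, 137.
NcoI cuts after the first base of each site, so after positions 80, 137.
SacI sites (GAGCTC) start at positions 58, 72, 120.
SacI cuts after base 5 of each site (before the last base), so after positions 62, 76, 124.
Combined cut positions: 62, 76, 80, 124, 137.
Linear molecule, 5 cuts → 6 fragments:
  1–62 → 62 bp
  63–76 → 14 bp
  77–80 → 4 bp
  81–124 → 44 bp
  125–137 → 13 bp
  138–170 → 33 bp
Sorted largest to smallest: 62, 44, 33, 14, 13, 4 bp.

62, 44, 33, 14, 13, 4 bp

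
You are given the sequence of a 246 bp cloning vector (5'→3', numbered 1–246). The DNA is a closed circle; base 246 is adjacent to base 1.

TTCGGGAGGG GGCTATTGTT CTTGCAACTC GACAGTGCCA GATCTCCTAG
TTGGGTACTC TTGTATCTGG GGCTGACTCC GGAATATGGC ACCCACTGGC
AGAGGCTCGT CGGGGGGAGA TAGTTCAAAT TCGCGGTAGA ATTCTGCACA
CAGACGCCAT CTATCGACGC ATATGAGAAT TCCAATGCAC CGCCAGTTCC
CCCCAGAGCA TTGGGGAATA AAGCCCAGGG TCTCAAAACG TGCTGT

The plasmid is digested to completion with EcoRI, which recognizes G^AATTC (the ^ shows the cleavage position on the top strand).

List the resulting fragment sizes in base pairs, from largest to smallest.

208, 38 bp

EcoRI sites (GAATTC) start at positions 139, 177.
EcoRI cuts after the first base of each site, so after positions 139, 177.
Circular molecule, 2 cuts → 2 fragments:
  140–177 → 38 bp
  178–246 then 1–139 → 69 + 139 = 208 bp
Sorted largest to smallest: 208, 38 bp.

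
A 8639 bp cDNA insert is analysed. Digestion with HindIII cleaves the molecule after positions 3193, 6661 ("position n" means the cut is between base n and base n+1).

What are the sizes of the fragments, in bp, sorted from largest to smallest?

3468, 3193, 1978 bp

Linear molecule, 2 cuts → 3 fragments:
  3193 − 0 = 3193 bp
  6661 − 3193 = 3468 bp
  8639 − 6661 = 1978 bp
Sorted largest to smallest: 3468, 3193, 1978 bp.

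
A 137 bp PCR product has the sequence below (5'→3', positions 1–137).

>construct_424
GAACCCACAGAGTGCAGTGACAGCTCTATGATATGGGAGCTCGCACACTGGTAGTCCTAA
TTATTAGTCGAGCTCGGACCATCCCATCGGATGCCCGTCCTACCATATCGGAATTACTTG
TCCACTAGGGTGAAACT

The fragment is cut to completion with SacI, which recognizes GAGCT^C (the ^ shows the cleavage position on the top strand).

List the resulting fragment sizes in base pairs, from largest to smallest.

63, 41, 33 bp

SacI sites (GAGCTC) start at positions 37, 70.
SacI cuts after base 5 of each site (before the last base), so after positions 41, 74.
Linear molecule, 2 cuts → 3 fragments:
  1–41 → 41 bp
  42–74 → 33 bp
  75–137 → 63 bp
Sorted largest to smallest: 63, 41, 33 bp.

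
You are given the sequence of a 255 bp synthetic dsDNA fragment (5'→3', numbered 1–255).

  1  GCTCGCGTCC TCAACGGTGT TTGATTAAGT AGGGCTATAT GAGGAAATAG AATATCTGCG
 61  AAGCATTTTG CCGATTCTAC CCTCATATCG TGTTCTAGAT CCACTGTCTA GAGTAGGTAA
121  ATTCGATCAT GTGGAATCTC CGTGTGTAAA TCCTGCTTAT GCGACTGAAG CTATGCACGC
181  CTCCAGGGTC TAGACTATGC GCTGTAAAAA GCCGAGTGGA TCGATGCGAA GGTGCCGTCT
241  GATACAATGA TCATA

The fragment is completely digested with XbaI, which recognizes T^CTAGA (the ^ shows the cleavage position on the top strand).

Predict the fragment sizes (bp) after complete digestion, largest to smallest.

94, 82, 66, 13 bp

XbaI sites (TCTAGA) start at positions 94, 107, 189.
XbaI cuts after the first base of each site, so after positions 94, 107, 189.
Linear molecule, 3 cuts → 4 fragments:
  1–94 → 94 bp
  95–107 → 13 bp
  108–189 → 82 bp
  190–255 → 66 bp
Sorted largest to smallest: 94, 82, 66, 13 bp.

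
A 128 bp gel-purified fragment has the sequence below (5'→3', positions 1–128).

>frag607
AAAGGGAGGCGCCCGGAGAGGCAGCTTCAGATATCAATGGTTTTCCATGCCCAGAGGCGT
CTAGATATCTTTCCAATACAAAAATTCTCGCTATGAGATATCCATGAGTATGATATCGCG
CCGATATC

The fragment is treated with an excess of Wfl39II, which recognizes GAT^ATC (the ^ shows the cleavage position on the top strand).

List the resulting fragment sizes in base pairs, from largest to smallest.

Wfl39II sites (GATATC) start at positions 30, 64, 97, 112, 123.
Wfl39II cuts after base 3 of each site, so after positions 32, 66, 99, 114, 125.
Linear molecule, 5 cuts → 6 fragments:
  1–32 → 32 bp
  33–66 → 34 bp
  67–99 → 33 bp
  100–114 → 15 bp
  115–125 → 11 bp
  126–128 → 3 bp
Sorted largest to smallest: 34, 33, 32, 15, 11, 3 bp.

34, 33, 32, 15, 11, 3 bp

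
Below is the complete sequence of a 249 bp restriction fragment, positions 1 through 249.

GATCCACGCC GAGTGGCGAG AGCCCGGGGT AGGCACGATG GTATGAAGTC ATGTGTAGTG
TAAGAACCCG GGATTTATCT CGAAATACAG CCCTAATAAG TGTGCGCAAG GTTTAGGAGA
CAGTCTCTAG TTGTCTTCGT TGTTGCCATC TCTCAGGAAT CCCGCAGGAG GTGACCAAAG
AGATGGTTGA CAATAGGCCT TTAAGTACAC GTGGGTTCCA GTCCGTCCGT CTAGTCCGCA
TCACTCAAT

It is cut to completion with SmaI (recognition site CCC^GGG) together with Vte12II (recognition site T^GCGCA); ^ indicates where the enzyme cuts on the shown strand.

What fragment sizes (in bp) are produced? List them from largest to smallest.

SmaI sites (CCCGGG) start at positions 23, 67.
SmaI cuts after base 3 of each site, so after positions 25, 69.
The Vte12II site (TGCGCA) starts at position 103.
Vte12II cuts after the first base of each site, so after position 103.
Combined cut positions: 25, 69, 103.
Linear molecule, 3 cuts → 4 fragments:
  1–25 → 25 bp
  26–69 → 44 bp
  70–103 → 34 bp
  104–249 → 146 bp
Sorted largest to smallest: 146, 44, 34, 25 bp.

146, 44, 34, 25 bp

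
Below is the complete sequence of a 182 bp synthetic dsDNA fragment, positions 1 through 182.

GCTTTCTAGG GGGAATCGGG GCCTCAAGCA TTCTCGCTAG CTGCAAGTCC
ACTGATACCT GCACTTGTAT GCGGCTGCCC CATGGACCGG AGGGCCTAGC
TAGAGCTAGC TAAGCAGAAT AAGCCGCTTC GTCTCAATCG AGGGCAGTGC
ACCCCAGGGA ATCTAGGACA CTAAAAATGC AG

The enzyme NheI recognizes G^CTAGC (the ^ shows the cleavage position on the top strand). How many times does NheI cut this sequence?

2

GCTAGC occurs starting at positions 36, 105.
NheI cuts at 2 sites.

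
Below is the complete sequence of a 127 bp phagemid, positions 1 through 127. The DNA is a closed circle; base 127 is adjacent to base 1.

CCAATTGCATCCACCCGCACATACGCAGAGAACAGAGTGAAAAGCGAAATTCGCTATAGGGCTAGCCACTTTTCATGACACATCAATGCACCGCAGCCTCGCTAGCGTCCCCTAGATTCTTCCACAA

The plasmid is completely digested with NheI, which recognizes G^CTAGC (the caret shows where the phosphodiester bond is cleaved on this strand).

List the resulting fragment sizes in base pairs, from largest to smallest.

NheI sites (GCTAGC) start at positions 61, 101.
NheI cuts after the first base of each site, so after positions 61, 101.
Circular molecule, 2 cuts → 2 fragments:
  62–101 → 40 bp
  102–127 then 1–61 → 26 + 61 = 87 bp
Sorted largest to smallest: 87, 40 bp.

87, 40 bp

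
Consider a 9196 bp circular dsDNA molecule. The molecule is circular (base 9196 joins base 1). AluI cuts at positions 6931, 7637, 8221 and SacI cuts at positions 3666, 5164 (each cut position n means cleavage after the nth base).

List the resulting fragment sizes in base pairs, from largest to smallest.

Combined cut positions (sorted): 3666, 5164, 6931, 7637, 8221.
Circular molecule, 5 cuts → 5 fragments:
  5164 − 3666 = 1498 bp
  6931 − 5164 = 1767 bp
  7637 − 6931 = 706 bp
  8221 − 7637 = 584 bp
  wrap: 9196 − 8221 + 3666 = 4641 bp
Sorted largest to smallest: 4641, 1767, 1498, 706, 584 bp.

4641, 1767, 1498, 706, 584 bp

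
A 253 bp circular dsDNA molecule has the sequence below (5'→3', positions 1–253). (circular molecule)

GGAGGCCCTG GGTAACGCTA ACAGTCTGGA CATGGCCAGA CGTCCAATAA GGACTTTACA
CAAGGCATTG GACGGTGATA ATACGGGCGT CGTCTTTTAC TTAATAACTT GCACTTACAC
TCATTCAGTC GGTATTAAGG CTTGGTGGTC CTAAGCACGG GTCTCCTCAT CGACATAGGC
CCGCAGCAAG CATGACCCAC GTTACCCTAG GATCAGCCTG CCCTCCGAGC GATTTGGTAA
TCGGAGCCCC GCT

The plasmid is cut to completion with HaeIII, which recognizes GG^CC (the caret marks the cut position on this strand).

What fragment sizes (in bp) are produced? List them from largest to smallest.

144, 79, 30 bp

HaeIII sites (GGCC) start at positions 4, 34, 178.
HaeIII cuts after base 2 of each site, so after positions 5, 35, 179.
Circular molecule, 3 cuts → 3 fragments:
  6–35 → 30 bp
  36–179 → 144 bp
  180–253 then 1–5 → 74 + 5 = 79 bp
Sorted largest to smallest: 144, 79, 30 bp.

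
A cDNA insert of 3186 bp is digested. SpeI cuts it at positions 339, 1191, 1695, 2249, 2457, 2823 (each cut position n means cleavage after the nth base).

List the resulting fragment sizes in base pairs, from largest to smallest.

852, 554, 504, 366, 363, 339, 208 bp

Linear molecule, 6 cuts → 7 fragments:
  339 − 0 = 339 bp
  1191 − 339 = 852 bp
  1695 − 1191 = 504 bp
  2249 − 1695 = 554 bp
  2457 − 2249 = 208 bp
  2823 − 2457 = 366 bp
  3186 − 2823 = 363 bp
Sorted largest to smallest: 852, 554, 504, 366, 363, 339, 208 bp.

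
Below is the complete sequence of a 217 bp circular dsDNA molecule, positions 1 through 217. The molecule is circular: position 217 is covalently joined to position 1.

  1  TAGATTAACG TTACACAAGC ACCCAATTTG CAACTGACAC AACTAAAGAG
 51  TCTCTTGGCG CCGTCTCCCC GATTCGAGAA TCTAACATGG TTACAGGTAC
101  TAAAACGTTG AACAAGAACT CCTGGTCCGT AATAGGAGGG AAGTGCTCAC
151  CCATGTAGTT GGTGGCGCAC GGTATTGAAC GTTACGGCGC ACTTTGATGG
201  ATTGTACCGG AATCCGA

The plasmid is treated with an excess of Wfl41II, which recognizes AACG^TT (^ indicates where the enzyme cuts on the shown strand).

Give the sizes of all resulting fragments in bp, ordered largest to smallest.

97, 74, 46 bp

Wfl41II sites (AACGTT) start at positions 7, 104, 178.
Wfl41II cuts after base 4 of each site, so after positions 10, 107, 181.
Circular molecule, 3 cuts → 3 fragments:
  11–107 → 97 bp
  108–181 → 74 bp
  182–217 then 1–10 → 36 + 10 = 46 bp
Sorted largest to smallest: 97, 74, 46 bp.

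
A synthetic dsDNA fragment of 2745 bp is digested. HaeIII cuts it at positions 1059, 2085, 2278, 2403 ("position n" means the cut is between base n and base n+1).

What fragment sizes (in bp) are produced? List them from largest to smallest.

1059, 1026, 342, 193, 125 bp

Linear molecule, 4 cuts → 5 fragments:
  1059 − 0 = 1059 bp
  2085 − 1059 = 1026 bp
  2278 − 2085 = 193 bp
  2403 − 2278 = 125 bp
  2745 − 2403 = 342 bp
Sorted largest to smallest: 1059, 1026, 342, 193, 125 bp.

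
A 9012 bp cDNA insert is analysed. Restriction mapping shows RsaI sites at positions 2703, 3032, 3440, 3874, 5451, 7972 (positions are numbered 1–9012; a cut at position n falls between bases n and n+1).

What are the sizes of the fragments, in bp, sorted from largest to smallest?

2703, 2521, 1577, 1040, 434, 408, 329 bp

Linear molecule, 6 cuts → 7 fragments:
  2703 − 0 = 2703 bp
  3032 − 2703 = 329 bp
  3440 − 3032 = 408 bp
  3874 − 3440 = 434 bp
  5451 − 3874 = 1577 bp
  7972 − 5451 = 2521 bp
  9012 − 7972 = 1040 bp
Sorted largest to smallest: 2703, 2521, 1577, 1040, 434, 408, 329 bp.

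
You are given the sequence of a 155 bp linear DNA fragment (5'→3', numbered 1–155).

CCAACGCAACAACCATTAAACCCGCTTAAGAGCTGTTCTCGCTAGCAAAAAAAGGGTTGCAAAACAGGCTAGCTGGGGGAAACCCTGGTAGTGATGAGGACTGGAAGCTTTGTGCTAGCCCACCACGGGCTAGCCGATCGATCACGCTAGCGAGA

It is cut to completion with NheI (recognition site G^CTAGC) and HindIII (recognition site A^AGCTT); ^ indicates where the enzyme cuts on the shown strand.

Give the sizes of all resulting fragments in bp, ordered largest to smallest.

41, 37, 27, 17, 15, 9, 9 bp

NheI sites (GCTAGC) start at positions 41, 68, 114, 129, 146.
NheI cuts after the first base of each site, so after positions 41, 68, 114, 129, 146.
The HindIII site (AAGCTT) starts at position 105.
HindIII cuts after the first base of each site, so after position 105.
Combined cut positions: 41, 68, 105, 114, 129, 146.
Linear molecule, 6 cuts → 7 fragments:
  1–41 → 41 bp
  42–68 → 27 bp
  69–105 → 37 bp
  106–114 → 9 bp
  115–129 → 15 bp
  130–146 → 17 bp
  147–155 → 9 bp
Sorted largest to smallest: 41, 37, 27, 17, 15, 9, 9 bp.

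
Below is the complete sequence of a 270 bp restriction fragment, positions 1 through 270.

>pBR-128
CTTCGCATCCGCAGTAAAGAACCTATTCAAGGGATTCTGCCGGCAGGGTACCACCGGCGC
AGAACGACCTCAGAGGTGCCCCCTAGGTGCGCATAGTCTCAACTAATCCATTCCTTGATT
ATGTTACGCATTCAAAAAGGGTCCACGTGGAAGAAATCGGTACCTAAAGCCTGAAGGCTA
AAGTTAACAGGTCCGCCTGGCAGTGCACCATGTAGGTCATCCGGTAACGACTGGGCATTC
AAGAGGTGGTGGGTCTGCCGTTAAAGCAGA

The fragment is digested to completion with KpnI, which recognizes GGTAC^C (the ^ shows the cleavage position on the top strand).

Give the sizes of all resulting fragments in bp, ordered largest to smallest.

KpnI sites (GGTACC) start at positions 47, 159.
KpnI cuts after base 5 of each site (before the last base), so after positions 51, 163.
Linear molecule, 2 cuts → 3 fragments:
  1–51 → 51 bp
  52–163 → 112 bp
  164–270 → 107 bp
Sorted largest to smallest: 112, 107, 51 bp.

112, 107, 51 bp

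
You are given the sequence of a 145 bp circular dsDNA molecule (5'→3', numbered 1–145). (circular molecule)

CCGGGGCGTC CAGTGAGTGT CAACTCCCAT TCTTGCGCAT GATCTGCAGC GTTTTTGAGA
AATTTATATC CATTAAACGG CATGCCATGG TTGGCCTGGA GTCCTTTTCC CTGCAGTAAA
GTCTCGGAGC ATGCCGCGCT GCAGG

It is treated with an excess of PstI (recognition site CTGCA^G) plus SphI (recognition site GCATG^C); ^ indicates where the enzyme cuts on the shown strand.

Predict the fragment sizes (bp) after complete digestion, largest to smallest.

PstI sites (CTGCAG) start at positions 44, 111, 139.
PstI cuts after base 5 of each site (before the last base), so after positions 48, 115, 143.
SphI sites (GCATGC) start at positions 80, 129.
SphI cuts after base 5 of each site (before the last base), so after positions 84, 133.
Combined cut positions: 48, 84, 115, 133, 143.
Circular molecule, 5 cuts → 5 fragments:
  49–84 → 36 bp
  85–115 → 31 bp
  116–133 → 18 bp
  134–143 → 10 bp
  144–145 then 1–48 → 2 + 48 = 50 bp
Sorted largest to smallest: 50, 36, 31, 18, 10 bp.

50, 36, 31, 18, 10 bp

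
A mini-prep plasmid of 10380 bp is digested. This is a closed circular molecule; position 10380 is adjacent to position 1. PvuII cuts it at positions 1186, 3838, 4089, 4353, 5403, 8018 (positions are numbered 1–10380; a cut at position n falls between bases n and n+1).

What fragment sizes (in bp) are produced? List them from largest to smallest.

3548, 2652, 2615, 1050, 264, 251 bp

Circular molecule, 6 cuts → 6 fragments:
  3838 − 1186 = 2652 bp
  4089 − 3838 = 251 bp
  4353 − 4089 = 264 bp
  5403 − 4353 = 1050 bp
  8018 − 5403 = 2615 bp
  wrap: 10380 − 8018 + 1186 = 3548 bp
Sorted largest to smallest: 3548, 2652, 2615, 1050, 264, 251 bp.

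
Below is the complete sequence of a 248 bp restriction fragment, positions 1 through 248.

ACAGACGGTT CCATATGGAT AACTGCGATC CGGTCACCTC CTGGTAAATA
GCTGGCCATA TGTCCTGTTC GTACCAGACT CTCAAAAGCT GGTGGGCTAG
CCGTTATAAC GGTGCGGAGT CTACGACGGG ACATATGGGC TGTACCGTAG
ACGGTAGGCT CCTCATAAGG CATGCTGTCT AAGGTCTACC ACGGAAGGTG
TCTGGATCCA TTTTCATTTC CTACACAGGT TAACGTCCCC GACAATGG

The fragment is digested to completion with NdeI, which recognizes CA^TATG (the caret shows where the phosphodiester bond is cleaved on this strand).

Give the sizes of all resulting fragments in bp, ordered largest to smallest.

NdeI sites (CATATG) start at positions 12, 57, 132.
NdeI cuts after base 2 of each site, so after positions 13, 58, 133.
Linear molecule, 3 cuts → 4 fragments:
  1–13 → 13 bp
  14–58 → 45 bp
  59–133 → 75 bp
  134–248 → 115 bp
Sorted largest to smallest: 115, 75, 45, 13 bp.

115, 75, 45, 13 bp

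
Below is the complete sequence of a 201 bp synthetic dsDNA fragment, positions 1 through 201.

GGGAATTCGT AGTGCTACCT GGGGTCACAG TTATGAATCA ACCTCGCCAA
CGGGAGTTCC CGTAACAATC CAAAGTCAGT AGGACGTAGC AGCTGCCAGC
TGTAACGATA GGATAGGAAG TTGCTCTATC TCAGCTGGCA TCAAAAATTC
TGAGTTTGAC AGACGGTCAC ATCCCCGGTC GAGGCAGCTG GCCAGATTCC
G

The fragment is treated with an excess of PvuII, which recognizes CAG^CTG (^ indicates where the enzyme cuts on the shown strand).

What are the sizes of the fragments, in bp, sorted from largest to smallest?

PvuII sites (CAGCTG) start at positions 90, 97, 132, 185.
PvuII cuts after base 3 of each site, so after positions 92, 99, 134, 187.
Linear molecule, 4 cuts → 5 fragments:
  1–92 → 92 bp
  93–99 → 7 bp
  100–134 → 35 bp
  135–187 → 53 bp
  188–201 → 14 bp
Sorted largest to smallest: 92, 53, 35, 14, 7 bp.

92, 53, 35, 14, 7 bp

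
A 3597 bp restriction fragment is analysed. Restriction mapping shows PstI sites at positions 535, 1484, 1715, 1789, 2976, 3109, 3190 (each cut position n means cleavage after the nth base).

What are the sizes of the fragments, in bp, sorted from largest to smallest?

Linear molecule, 7 cuts → 8 fragments:
  535 − 0 = 535 bp
  1484 − 535 = 949 bp
  1715 − 1484 = 231 bp
  1789 − 1715 = 74 bp
  2976 − 1789 = 1187 bp
  3109 − 2976 = 133 bp
  3190 − 3109 = 81 bp
  3597 − 3190 = 407 bp
Sorted largest to smallest: 1187, 949, 535, 407, 231, 133, 81, 74 bp.

1187, 949, 535, 407, 231, 133, 81, 74 bp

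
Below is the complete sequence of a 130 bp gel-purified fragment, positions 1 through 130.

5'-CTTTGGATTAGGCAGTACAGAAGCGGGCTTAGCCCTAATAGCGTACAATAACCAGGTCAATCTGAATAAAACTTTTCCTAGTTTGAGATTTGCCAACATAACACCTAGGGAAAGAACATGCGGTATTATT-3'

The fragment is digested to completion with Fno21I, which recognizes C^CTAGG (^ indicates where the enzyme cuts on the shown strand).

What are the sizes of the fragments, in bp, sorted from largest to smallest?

104, 26 bp

The Fno21I site (CCTAGG) starts at position 104.
Fno21I cuts after the first base of each site, so after position 104.
Linear molecule, 1 cut → 2 fragments:
  1–104 → 104 bp
  105–130 → 26 bp
Sorted largest to smallest: 104, 26 bp.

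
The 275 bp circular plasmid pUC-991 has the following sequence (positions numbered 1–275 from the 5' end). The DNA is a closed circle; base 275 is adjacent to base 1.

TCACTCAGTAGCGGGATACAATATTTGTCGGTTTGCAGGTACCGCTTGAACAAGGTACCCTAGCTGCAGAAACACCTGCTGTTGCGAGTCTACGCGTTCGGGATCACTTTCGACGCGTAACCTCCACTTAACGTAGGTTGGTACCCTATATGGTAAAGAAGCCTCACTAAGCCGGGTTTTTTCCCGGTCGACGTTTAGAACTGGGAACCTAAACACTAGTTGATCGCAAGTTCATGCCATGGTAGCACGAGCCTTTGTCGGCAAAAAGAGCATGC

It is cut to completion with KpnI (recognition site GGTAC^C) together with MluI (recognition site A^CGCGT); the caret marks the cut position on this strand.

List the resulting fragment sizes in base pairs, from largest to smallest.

KpnI sites (GGTACC) start at positions 38, 54, 140.
KpnI cuts after base 5 of each site (before the last base), so after positions 42, 58, 144.
MluI sites (ACGCGT) start at positions 92, 113.
MluI cuts after the first base of each site, so after positions 92, 113.
Combined cut positions: 42, 58, 92, 113, 144.
Circular molecule, 5 cuts → 5 fragments:
  43–58 → 16 bp
  59–92 → 34 bp
  93–113 → 21 bp
  114–144 → 31 bp
  145–275 then 1–42 → 131 + 42 = 173 bp
Sorted largest to smallest: 173, 34, 31, 21, 16 bp.

173, 34, 31, 21, 16 bp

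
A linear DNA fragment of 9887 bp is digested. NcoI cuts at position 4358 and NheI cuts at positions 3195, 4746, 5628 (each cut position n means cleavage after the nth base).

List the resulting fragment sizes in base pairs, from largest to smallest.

Combined cut positions (sorted): 3195, 4358, 4746, 5628.
Linear molecule, 4 cuts → 5 fragments:
  3195 − 0 = 3195 bp
  4358 − 3195 = 1163 bp
  4746 − 4358 = 388 bp
  5628 − 4746 = 882 bp
  9887 − 5628 = 4259 bp
Sorted largest to smallest: 4259, 3195, 1163, 882, 388 bp.

4259, 3195, 1163, 882, 388 bp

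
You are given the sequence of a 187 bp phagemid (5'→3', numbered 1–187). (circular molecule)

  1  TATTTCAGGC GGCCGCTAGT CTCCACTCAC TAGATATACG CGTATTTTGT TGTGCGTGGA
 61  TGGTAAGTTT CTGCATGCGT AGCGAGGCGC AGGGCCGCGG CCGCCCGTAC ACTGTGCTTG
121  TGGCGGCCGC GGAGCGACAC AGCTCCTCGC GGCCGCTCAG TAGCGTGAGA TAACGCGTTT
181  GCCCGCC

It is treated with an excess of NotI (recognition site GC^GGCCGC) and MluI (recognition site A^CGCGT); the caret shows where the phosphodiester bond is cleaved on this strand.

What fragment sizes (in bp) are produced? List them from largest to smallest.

60, 28, 26, 26, 24, 23 bp

NotI sites (GCGGCCGC) start at positions 9, 97, 123, 149.
NotI cuts after base 2 of each site, so after positions 10, 98, 124, 150.
MluI sites (ACGCGT) start at positions 38, 173.
MluI cuts after the first base of each site, so after positions 38, 173.
Combined cut positions: 10, 38, 98, 124, 150, 173.
Circular molecule, 6 cuts → 6 fragments:
  11–38 → 28 bp
  39–98 → 60 bp
  99–124 → 26 bp
  125–150 → 26 bp
  151–173 → 23 bp
  174–187 then 1–10 → 14 + 10 = 24 bp
Sorted largest to smallest: 60, 28, 26, 26, 24, 23 bp.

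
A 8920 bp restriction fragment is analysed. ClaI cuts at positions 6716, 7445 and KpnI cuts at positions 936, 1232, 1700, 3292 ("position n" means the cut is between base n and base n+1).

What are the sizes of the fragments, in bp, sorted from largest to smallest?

3424, 1592, 1475, 936, 729, 468, 296 bp

Combined cut positions (sorted): 936, 1232, 1700, 3292, 6716, 7445.
Linear molecule, 6 cuts → 7 fragments:
  936 − 0 = 936 bp
  1232 − 936 = 296 bp
  1700 − 1232 = 468 bp
  3292 − 1700 = 1592 bp
  6716 − 3292 = 3424 bp
  7445 − 6716 = 729 bp
  8920 − 7445 = 1475 bp
Sorted largest to smallest: 3424, 1592, 1475, 936, 729, 468, 296 bp.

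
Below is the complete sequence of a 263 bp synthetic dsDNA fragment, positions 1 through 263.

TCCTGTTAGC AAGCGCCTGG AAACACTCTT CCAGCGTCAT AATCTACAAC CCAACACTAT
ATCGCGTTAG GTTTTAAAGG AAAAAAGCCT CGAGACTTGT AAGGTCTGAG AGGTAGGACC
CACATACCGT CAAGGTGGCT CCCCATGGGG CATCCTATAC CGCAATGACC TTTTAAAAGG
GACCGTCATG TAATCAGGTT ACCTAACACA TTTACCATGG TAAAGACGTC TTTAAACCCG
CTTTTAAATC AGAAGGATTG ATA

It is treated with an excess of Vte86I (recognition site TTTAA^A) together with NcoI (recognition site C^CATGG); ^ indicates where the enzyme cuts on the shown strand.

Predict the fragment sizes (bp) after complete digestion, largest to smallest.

77, 66, 39, 33, 20, 16, 12 bp

Vte86I sites (TTTAAA) start at positions 73, 172, 231, 243.
Vte86I cuts after base 5 of each site (before the last base), so after positions 77, 176, 235, 247.
NcoI sites (CCATGG) start at positions 143, 215.
NcoI cuts after the first base of each site, so after positions 143, 215.
Combined cut positions: 77, 143, 176, 215, 235, 247.
Linear molecule, 6 cuts → 7 fragments:
  1–77 → 77 bp
  78–143 → 66 bp
  144–176 → 33 bp
  177–215 → 39 bp
  216–235 → 20 bp
  236–247 → 12 bp
  248–263 → 16 bp
Sorted largest to smallest: 77, 66, 39, 33, 20, 16, 12 bp.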